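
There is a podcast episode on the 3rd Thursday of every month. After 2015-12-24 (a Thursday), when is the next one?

2016-01-21

December 2015 starts on a Tuesday; its first Thursday is the 3rd, so the 3rd Thursday is the 17th — 2015-12-17.
That is not after 2015-12-24, so look at January 2016.
January 2016 starts on a Friday; its first Thursday is the 7th, so the 3rd Thursday is the 21st — 2016-01-21.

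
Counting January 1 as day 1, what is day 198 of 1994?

Jul 17, 1994

Jan has 31 days (198 − 31 = 167 remain).
Feb has 28 days (167 − 28 = 139 remain).
Mar has 31 days (139 − 31 = 108 remain).
Apr has 30 days (108 − 30 = 78 remain).
May has 31 days (78 − 31 = 47 remain).
Jun has 30 days (47 − 30 = 17 remain).
17 into Jul → Jul 17.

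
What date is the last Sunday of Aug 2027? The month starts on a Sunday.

Aug 29, 2027

Aug 2027 begins on a Sunday, so the first Sunday is Aug 1.
Aug 2027 has 31 days. Adding weeks: 1, 8, 15, 22, 29 — the last one ≤ 31 is the 29th.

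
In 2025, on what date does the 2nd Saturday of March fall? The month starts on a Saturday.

2025-03-08

March 2025 begins on a Saturday, so the first Saturday is March 1.
The 2nd Saturday is 1 weeks later: 1 + 7 = 8.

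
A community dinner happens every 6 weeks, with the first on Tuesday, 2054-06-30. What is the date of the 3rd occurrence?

2054-09-22

The 3rd occurrence is 2 intervals after the first: 2 × 42 = 84 days after 2054-06-30.
June has 30 days — 0 days to the end of June leaves 84.
July has 31 days (53 left).
August has 31 days (22 left).
22 days into September → 2054-09-22.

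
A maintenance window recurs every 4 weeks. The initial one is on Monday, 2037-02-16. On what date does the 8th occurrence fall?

2037-08-31

The 8th occurrence is 7 intervals after the first: 7 × 28 = 196 days after 2037-02-16.
February has 28 days — 12 days to the end of February leaves 184.
March has 31 days (153 left).
April has 30 days (123 left).
May has 31 days (92 left).
June has 30 days (62 left).
July has 31 days (31 left).
31 days into August → 2037-08-31.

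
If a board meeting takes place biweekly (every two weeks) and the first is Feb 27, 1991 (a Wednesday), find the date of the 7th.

The 7th occurrence is 6 intervals after the first: 6 × 14 = 84 days after Feb 27, 1991.
Feb has 28 days — 1 day to the end of Feb leaves 83.
Mar has 31 days (52 left).
Apr has 30 days (22 left).
22 days into May → May 22, 1991.

May 22, 1991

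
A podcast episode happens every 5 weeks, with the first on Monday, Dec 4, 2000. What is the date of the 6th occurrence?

May 28, 2001

The 6th occurrence is 5 intervals after the first: 5 × 35 = 175 days after Dec 4, 2000.
Dec has 31 days — 27 days to the end of Dec leaves 148.
Jan has 31 days (117 left).
Feb has 28 days (89 left).
Mar has 31 days (58 left).
Apr has 30 days (28 left).
28 days into May → May 28, 2001.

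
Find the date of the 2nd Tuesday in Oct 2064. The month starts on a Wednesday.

Oct 2064 begins on a Wednesday, so the first Tuesday is Oct 7 (6 days later).
The 2nd Tuesday is 1 weeks later: 7 + 7 = 14.

Oct 14, 2064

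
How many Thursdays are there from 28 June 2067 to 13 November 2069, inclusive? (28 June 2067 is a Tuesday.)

28 June 2067 is a Tuesday; the first Thursday on or after it is 30 June 2067 (2 days later).
From 30 June 2067 to 13 November 2069: 184 + 366 + 317 = 867 days (rest of 2067, 2068, to 13 November 2069 in 2069).
867 ÷ 7 = 123 full weeks with remainder 6, so 123 more Thursdays after the first → 124.

124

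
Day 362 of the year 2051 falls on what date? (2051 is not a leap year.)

December 28, 2051

January has 31 days (362 − 31 = 331 remain).
February has 28 days (331 − 28 = 303 remain).
March has 31 days (303 − 31 = 272 remain).
April has 30 days (272 − 30 = 242 remain).
May has 31 days (242 − 31 = 211 remain).
June has 30 days (211 − 30 = 181 remain).
July has 31 days (181 − 31 = 150 remain).
August has 31 days (150 − 31 = 119 remain).
September has 30 days (119 − 30 = 89 remain).
October has 31 days (89 − 31 = 58 remain).
November has 30 days (58 − 30 = 28 remain).
28 into December → December 28.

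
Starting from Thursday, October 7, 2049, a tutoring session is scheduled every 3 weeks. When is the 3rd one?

The 3rd occurrence is 2 intervals after the first: 2 × 21 = 42 days after October 7, 2049.
October has 31 days — 24 days to the end of October leaves 18.
18 days into November → November 18, 2049.

November 18, 2049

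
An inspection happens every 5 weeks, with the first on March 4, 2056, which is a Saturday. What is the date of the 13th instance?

April 28, 2057

The 13th occurrence is 12 intervals after the first: 12 × 35 = 420 days after March 4, 2056.
March has 31 days — 27 days to the end of March leaves 393.
April has 30 days (363 left).
May has 31 days (332 left).
June has 30 days (302 left).
July has 31 days (271 left).
August has 31 days (240 left).
September has 30 days (210 left).
October has 31 days (179 left).
November has 30 days (149 left).
December has 31 days (118 left).
January has 31 days (87 left).
February has 28 days (59 left).
March has 31 days (28 left).
28 days into April → April 28, 2057.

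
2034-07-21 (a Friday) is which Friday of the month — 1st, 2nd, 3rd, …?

3rd

Day 21 falls in week ⌈21/7⌉ of the month.
Days 1–7 hold the 1st Friday, 8–14 the 2nd, 15–21 the 3rd, 22–28 the 4th, 29–31 the 5th.
21 is in the range for the 3rd.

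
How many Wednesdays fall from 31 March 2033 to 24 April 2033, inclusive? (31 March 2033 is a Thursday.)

31 March 2033 is a Thursday; the first Wednesday on or after it is 6 April 2033 (6 days later).
From 6 April 2033 to 24 April 2033 is 24 − 6 = 18 days.
18 ÷ 7 = 2 full weeks with remainder 4, so 2 more Wednesdays after the first → 3.

3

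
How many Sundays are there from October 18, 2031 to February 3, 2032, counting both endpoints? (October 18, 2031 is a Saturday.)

October 18, 2031 is a Saturday; the first Sunday on or after it is October 19, 2031 (1 day later).
From October 19, 2031 to February 3, 2032: 12 + 30 + 31 + 31 + 3 = 107 days (rest of October, November, December, January, February).
107 ÷ 7 = 15 full weeks with remainder 2, so 15 more Sundays after the first → 16.

16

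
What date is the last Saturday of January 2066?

January 2066 begins on a Friday, so the first Saturday is January 2 (1 day later).
January 2066 has 31 days. Adding weeks: 2, 9, 16, 23, 30 — the last one ≤ 31 is the 30th.

2066-01-30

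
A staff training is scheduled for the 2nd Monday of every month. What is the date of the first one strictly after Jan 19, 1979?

Jan 1979 starts on a Monday; its first Monday is the 1st, so the 2nd Monday is the 8th — Jan 8, 1979.
That is not after Jan 19, 1979, so look at Feb 1979.
Feb 1979 starts on a Thursday; its first Monday is the 5th, so the 2nd Monday is the 12th — Feb 12, 1979.

Feb 12, 1979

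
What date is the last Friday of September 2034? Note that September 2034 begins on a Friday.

September 2034 begins on a Friday, so the first Friday is September 1.
September 2034 has 30 days. Adding weeks: 1, 8, 15, 22, 29 — the last one ≤ 30 is the 29th.

29 September 2034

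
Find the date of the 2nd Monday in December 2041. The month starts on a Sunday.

December 9, 2041

December 2041 begins on a Sunday, so the first Monday is December 2 (1 day later).
The 2nd Monday is 1 weeks later: 2 + 7 = 9.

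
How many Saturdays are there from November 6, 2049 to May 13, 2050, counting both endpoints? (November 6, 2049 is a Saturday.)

November 6, 2049 is a Saturday; the first Saturday on or after it is November 6, 2049.
From November 6, 2049 to May 13, 2050: 24 + 31 + 31 + 28 + 31 + 30 + 13 = 188 days (rest of November, December, January, February, March, April, May).
188 ÷ 7 = 26 full weeks with remainder 6, so 26 more Saturdays after the first → 27.

27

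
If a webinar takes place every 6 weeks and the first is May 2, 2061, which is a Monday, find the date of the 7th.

Jan 9, 2062

The 7th occurrence is 6 intervals after the first: 6 × 42 = 252 days after May 2, 2061.
May has 31 days — 29 days to the end of May leaves 223.
Jun has 30 days (193 left).
Jul has 31 days (162 left).
Aug has 31 days (131 left).
Sep has 30 days (101 left).
Oct has 31 days (70 left).
Nov has 30 days (40 left).
Dec has 31 days (9 left).
9 days into Jan → Jan 9, 2062.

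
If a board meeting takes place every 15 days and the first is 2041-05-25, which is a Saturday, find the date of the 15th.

The 15th occurrence is 14 intervals after the first: 14 × 15 = 210 days after 2041-05-25.
May has 31 days — 6 days to the end of May leaves 204.
June has 30 days (174 left).
July has 31 days (143 left).
August has 31 days (112 left).
September has 30 days (82 left).
October has 31 days (51 left).
November has 30 days (21 left).
21 days into December → 2041-12-21.

2041-12-21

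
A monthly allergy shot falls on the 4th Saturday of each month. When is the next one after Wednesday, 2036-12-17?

December 2036 starts on a Monday; its first Saturday is the 6th, so the 4th Saturday is the 27th — 2036-12-27.
2036-12-27 is after 2036-12-17, so that is the next one.

2036-12-27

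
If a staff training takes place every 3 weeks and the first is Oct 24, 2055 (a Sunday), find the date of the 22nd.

The 22nd occurrence is 21 intervals after the first: 21 × 21 = 441 days after Oct 24, 2055.
Oct has 31 days — 7 days to the end of Oct leaves 434.
From end of Oct to end of 2055 is 61 days (373 left).
2056 has 366 days (7 left).
7 days into Jan → Jan 7, 2057.

Jan 7, 2057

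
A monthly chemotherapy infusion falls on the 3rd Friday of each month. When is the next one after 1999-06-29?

June 1999 starts on a Tuesday; its first Friday is the 4th, so the 3rd Friday is the 18th — 1999-06-18.
That is not after 1999-06-29, so look at July 1999.
July 1999 starts on a Thursday; its first Friday is the 2nd, so the 3rd Friday is the 16th — 1999-07-16.

1999-07-16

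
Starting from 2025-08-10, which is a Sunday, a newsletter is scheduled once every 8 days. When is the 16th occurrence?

2025-12-08

The 16th occurrence is 15 intervals after the first: 15 × 8 = 120 days after 2025-08-10.
August has 31 days — 21 days to the end of August leaves 99.
September has 30 days (69 left).
October has 31 days (38 left).
November has 30 days (8 left).
8 days into December → 2025-12-08.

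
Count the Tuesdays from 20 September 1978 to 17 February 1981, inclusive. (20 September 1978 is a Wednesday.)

20 September 1978 is a Wednesday; the first Tuesday on or after it is 26 September 1978 (6 days later).
From 26 September 1978 to 17 February 1981: 96 + 365 + 366 + 48 = 875 days (rest of 1978, 1979, 1980, to 17 February 1981 in 1981).
875 ÷ 7 = 125 full weeks with remainder 0, so 125 more Tuesdays after the first → 126.

126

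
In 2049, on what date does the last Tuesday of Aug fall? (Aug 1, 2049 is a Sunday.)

Aug 2049 begins on a Sunday, so the first Tuesday is Aug 3 (2 days later).
Aug 2049 has 31 days. Adding weeks: 3, 10, 17, 24, 31 — the last one ≤ 31 is the 31st.

Aug 31, 2049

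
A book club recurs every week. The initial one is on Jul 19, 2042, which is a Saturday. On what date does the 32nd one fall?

Feb 21, 2043

The 32nd occurrence is 31 intervals after the first: 31 × 7 = 217 days after Jul 19, 2042.
Jul has 31 days — 12 days to the end of Jul leaves 205.
Aug has 31 days (174 left).
Sep has 30 days (144 left).
Oct has 31 days (113 left).
Nov has 30 days (83 left).
Dec has 31 days (52 left).
Jan has 31 days (21 left).
21 days into Feb → Feb 21, 2043.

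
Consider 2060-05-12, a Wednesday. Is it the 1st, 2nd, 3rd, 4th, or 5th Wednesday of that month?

Day 12 falls in week ⌈12/7⌉ of the month.
Days 1–7 hold the 1st Wednesday, 8–14 the 2nd, 15–21 the 3rd, 22–28 the 4th, 29–31 the 5th.
12 is in the range for the 2nd.

2nd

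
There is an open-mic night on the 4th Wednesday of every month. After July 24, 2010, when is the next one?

July 2010 starts on a Thursday; its first Wednesday is the 7th, so the 4th Wednesday is the 28th — July 28, 2010.
July 28, 2010 is after July 24, 2010, so that is the next one.

July 28, 2010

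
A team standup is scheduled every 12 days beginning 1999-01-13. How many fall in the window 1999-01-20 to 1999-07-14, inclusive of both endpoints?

Occurrences land 12·i days after 1999-01-13 for i = 0, 1, 2, …
1999-01-20 is 7 days after the start; 7 ÷ 12 = 0 remainder 7; since the remainder is 7, round up to i = 1. First occurrence in the window: #2 on 1999-01-25 (1×12 = 12 days in).
1999-07-14 is 182 days after the start; 182 ÷ 12 = 15 remainder 2. Last occurrence in the window: #16 on 1999-07-12.
Occurrences #2 through #16: 15 in total.

15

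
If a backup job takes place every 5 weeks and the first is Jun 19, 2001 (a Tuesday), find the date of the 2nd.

The 2nd occurrence is 1 interval after the first: 1 × 35 = 35 days after Jun 19, 2001.
Jun has 30 days — 11 days to the end of Jun leaves 24.
24 days into Jul → Jul 24, 2001.

Jul 24, 2001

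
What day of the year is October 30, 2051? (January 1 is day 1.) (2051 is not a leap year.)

303

Days in months before October: 31 + 28 + 31 + 30 + 31 + 30 + 31 + 31 + 30 = 273.
Plus 30 days into October → day 303.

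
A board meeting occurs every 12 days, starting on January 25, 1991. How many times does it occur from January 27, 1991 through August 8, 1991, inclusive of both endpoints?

Occurrences land 12·i days after January 25, 1991 for i = 0, 1, 2, …
January 27, 1991 is 2 days after the start; 2 ÷ 12 = 0 remainder 2; since the remainder is 2, round up to i = 1. First occurrence in the window: #2 on February 6, 1991 (1×12 = 12 days in).
August 8, 1991 is 195 days after the start; 195 ÷ 12 = 16 remainder 3. Last occurrence in the window: #17 on August 5, 1991.
Occurrences #2 through #17: 16 in total.

16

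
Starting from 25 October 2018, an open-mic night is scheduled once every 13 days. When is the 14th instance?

The 14th occurrence is 13 intervals after the first: 13 × 13 = 169 days after 25 October 2018.
October has 31 days — 6 days to the end of October leaves 163.
November has 30 days (133 left).
December has 31 days (102 left).
January has 31 days (71 left).
February has 28 days (43 left).
March has 31 days (12 left).
12 days into April → 12 April 2019.

12 April 2019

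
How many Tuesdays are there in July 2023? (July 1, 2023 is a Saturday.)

4

July 1, 2023 is a Saturday; the first Tuesday on or after it is July 4, 2023 (3 days later).
From July 4, 2023 to July 31, 2023 is 31 − 4 = 27 days.
27 ÷ 7 = 3 full weeks with remainder 6, so 3 more Tuesdays after the first → 4.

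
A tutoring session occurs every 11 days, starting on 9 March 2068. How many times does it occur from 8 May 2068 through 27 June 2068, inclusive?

5

Occurrences land 11·i days after 9 March 2068 for i = 0, 1, 2, …
8 May 2068 is 60 days after the start; 60 ÷ 11 = 5 remainder 5; since the remainder is 5, round up to i = 6. First occurrence in the window: #7 on 14 May 2068 (6×11 = 66 days in).
27 June 2068 is 110 days after the start; 110 ÷ 11 = 10 remainder 0. Last occurrence in the window: #11 on 27 June 2068.
Occurrences #7 through #11: 5 in total.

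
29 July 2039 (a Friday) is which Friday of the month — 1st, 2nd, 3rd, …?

Day 29 falls in week ⌈29/7⌉ of the month.
Days 1–7 hold the 1st Friday, 8–14 the 2nd, 15–21 the 3rd, 22–28 the 4th, 29–31 the 5th.
29 is in the range for the 5th.

5th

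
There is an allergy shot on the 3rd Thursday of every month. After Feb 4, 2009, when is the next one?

Feb 19, 2009

Feb 2009 starts on a Sunday; its first Thursday is the 5th, so the 3rd Thursday is the 19th — Feb 19, 2009.
Feb 19, 2009 is after Feb 4, 2009, so that is the next one.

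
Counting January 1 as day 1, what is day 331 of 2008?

January has 31 days (331 − 31 = 300 remain).
February has 29 days (300 − 29 = 271 remain).
March has 31 days (271 − 31 = 240 remain).
April has 30 days (240 − 30 = 210 remain).
May has 31 days (210 − 31 = 179 remain).
June has 30 days (179 − 30 = 149 remain).
July has 31 days (149 − 31 = 118 remain).
August has 31 days (118 − 31 = 87 remain).
September has 30 days (87 − 30 = 57 remain).
October has 31 days (57 − 31 = 26 remain).
26 into November → November 26.

26 November 2008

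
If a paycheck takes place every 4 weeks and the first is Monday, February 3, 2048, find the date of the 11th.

November 9, 2048

The 11th occurrence is 10 intervals after the first: 10 × 28 = 280 days after February 3, 2048.
February has 29 days — 26 days to the end of February leaves 254.
March has 31 days (223 left).
April has 30 days (193 left).
May has 31 days (162 left).
June has 30 days (132 left).
July has 31 days (101 left).
August has 31 days (70 left).
September has 30 days (40 left).
October has 31 days (9 left).
9 days into November → November 9, 2048.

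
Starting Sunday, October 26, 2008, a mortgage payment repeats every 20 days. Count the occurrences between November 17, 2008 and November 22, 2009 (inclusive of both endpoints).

18

Occurrences land 20·i days after October 26, 2008 for i = 0, 1, 2, …
November 17, 2008 is 22 days after the start; 22 ÷ 20 = 1 remainder 2; since the remainder is 2, round up to i = 2. First occurrence in the window: #3 on December 5, 2008 (2×20 = 40 days in).
November 22, 2009 is 392 days after the start; 392 ÷ 20 = 19 remainder 12. Last occurrence in the window: #20 on November 10, 2009.
Occurrences #3 through #20: 18 in total.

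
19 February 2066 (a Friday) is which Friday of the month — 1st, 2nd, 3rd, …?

Day 19 falls in week ⌈19/7⌉ of the month.
Days 1–7 hold the 1st Friday, 8–14 the 2nd, 15–21 the 3rd, 22–28 the 4th, 29–31 the 5th.
19 is in the range for the 3rd.

3rd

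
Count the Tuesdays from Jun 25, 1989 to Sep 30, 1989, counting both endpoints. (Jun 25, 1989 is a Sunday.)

14

Jun 25, 1989 is a Sunday; the first Tuesday on or after it is Jun 27, 1989 (2 days later).
From Jun 27, 1989 to Sep 30, 1989: 3 + 31 + 31 + 30 = 95 days (rest of Jun, Jul, Aug, Sep).
95 ÷ 7 = 13 full weeks with remainder 4, so 13 more Tuesdays after the first → 14.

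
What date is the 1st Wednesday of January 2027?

2027-01-06

The first Wednesday of January 2027 is January 6.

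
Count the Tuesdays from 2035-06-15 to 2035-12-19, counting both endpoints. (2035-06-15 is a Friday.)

2035-06-15 is a Friday; the first Tuesday on or after it is 2035-06-19 (4 days later).
From 2035-06-19 to 2035-12-19: 11 + 31 + 31 + 30 + 31 + 30 + 19 = 183 days (rest of June, July, August, September, October, November, December).
183 ÷ 7 = 26 full weeks with remainder 1, so 26 more Tuesdays after the first → 27.

27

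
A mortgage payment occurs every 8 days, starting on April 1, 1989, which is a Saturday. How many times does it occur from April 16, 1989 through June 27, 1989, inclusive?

9

Occurrences land 8·i days after April 1, 1989 for i = 0, 1, 2, …
April 16, 1989 is 15 days after the start; 15 ÷ 8 = 1 remainder 7; since the remainder is 7, round up to i = 2. First occurrence in the window: #3 on April 17, 1989 (2×8 = 16 days in).
June 27, 1989 is 87 days after the start; 87 ÷ 8 = 10 remainder 7. Last occurrence in the window: #11 on June 20, 1989.
Occurrences #3 through #11: 9 in total.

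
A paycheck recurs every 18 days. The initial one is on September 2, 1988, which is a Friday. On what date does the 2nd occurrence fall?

September 20, 1988

The 2nd occurrence is 1 interval after the first: 1 × 18 = 18 days after September 2, 1988.
18 days later is September 20, 1988.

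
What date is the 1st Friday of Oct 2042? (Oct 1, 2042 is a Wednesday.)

Oct 3, 2042

Oct 2042 begins on a Wednesday, so the first Friday is Oct 3 (2 days later).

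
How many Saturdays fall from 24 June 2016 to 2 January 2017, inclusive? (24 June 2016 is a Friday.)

24 June 2016 is a Friday; the first Saturday on or after it is 25 June 2016 (1 day later).
From 25 June 2016 to 2 January 2017: 5 + 31 + 31 + 30 + 31 + 30 + 31 + 2 = 191 days (rest of June, July, August, September, October, November, December, January).
191 ÷ 7 = 27 full weeks with remainder 2, so 27 more Saturdays after the first → 28.

28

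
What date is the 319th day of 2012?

January has 31 days (319 − 31 = 288 remain).
February has 29 days (288 − 29 = 259 remain).
March has 31 days (259 − 31 = 228 remain).
April has 30 days (228 − 30 = 198 remain).
May has 31 days (198 − 31 = 167 remain).
June has 30 days (167 − 30 = 137 remain).
July has 31 days (137 − 31 = 106 remain).
August has 31 days (106 − 31 = 75 remain).
September has 30 days (75 − 30 = 45 remain).
October has 31 days (45 − 31 = 14 remain).
14 into November → November 14.

2012-11-14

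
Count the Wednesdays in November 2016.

5

2016-11-01 is a Tuesday; the first Wednesday on or after it is 2016-11-02 (1 day later).
From 2016-11-02 to 2016-11-30 is 30 − 2 = 28 days.
28 ÷ 7 = 4 full weeks with remainder 0, so 4 more Wednesdays after the first → 5.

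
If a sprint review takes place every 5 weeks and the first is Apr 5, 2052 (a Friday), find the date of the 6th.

Sep 27, 2052

The 6th occurrence is 5 intervals after the first: 5 × 35 = 175 days after Apr 5, 2052.
Apr has 30 days — 25 days to the end of Apr leaves 150.
May has 31 days (119 left).
Jun has 30 days (89 left).
Jul has 31 days (58 left).
Aug has 31 days (27 left).
27 days into Sep → Sep 27, 2052.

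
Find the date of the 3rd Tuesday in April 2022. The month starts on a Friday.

2022-04-19

April 2022 begins on a Friday, so the first Tuesday is April 5 (4 days later).
The 3rd Tuesday is 2 weeks later: 5 + 14 = 19.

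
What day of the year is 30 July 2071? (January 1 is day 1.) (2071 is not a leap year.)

211

Days in months before July: 31 + 28 + 31 + 30 + 31 + 30 = 181.
Plus 30 days into July → day 211.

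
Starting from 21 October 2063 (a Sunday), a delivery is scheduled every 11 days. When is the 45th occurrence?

The 45th occurrence is 44 intervals after the first: 44 × 11 = 484 days after 21 October 2063.
October has 31 days — 10 days to the end of October leaves 474.
From end of October to end of 2063 is 61 days (413 left).
2064 has 366 days (47 left).
January has 31 days (16 left).
16 days into February → 16 February 2065.

16 February 2065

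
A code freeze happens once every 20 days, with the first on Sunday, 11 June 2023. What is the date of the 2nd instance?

1 July 2023

The 2nd occurrence is 1 interval after the first: 1 × 20 = 20 days after 11 June 2023.
June has 30 days — 19 days to the end of June leaves 1.
1 day into July → 1 July 2023.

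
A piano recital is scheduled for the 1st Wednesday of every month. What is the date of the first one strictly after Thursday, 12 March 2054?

1 April 2054

March 2054 starts on a Sunday, so its 1st Wednesday is 4 March 2054 (3 days in).
That is not after 12 March 2054, so look at April 2054.
April 2054 starts on a Wednesday, so its 1st Wednesday is 1 April 2054.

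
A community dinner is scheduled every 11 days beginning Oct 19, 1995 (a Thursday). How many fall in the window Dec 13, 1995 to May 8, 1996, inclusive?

Occurrences land 11·i days after Oct 19, 1995 for i = 0, 1, 2, …
Dec 13, 1995 is 55 days after the start; 55 ÷ 11 = 5 remainder 0. First occurrence in the window: #6 on Dec 13, 1995 (5×11 = 55 days in).
May 8, 1996 is 202 days after the start; 202 ÷ 11 = 18 remainder 4. Last occurrence in the window: #19 on May 4, 1996.
Occurrences #6 through #19: 14 in total.

14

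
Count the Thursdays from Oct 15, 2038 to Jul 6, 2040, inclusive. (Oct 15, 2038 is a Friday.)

Oct 15, 2038 is a Friday; the first Thursday on or after it is Oct 21, 2038 (6 days later).
From Oct 21, 2038 to Jul 6, 2040: 71 + 365 + 188 = 624 days (rest of 2038, 2039, to Jul 6, 2040 in 2040).
624 ÷ 7 = 89 full weeks with remainder 1, so 89 more Thursdays after the first → 90.

90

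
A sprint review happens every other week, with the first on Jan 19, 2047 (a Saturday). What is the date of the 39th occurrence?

The 39th occurrence is 38 intervals after the first: 38 × 14 = 532 days after Jan 19, 2047.
Jan has 31 days — 12 days to the end of Jan leaves 520.
From end of Jan to end of 2047 is 334 days (186 left).
Jan has 31 days (155 left).
Feb has 29 days (126 left).
Mar has 31 days (95 left).
Apr has 30 days (65 left).
May has 31 days (34 left).
Jun has 30 days (4 left).
4 days into Jul → Jul 4, 2048.

Jul 4, 2048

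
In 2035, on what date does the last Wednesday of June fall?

The first Wednesday of June 2035 is June 6.
June 2035 has 30 days. Adding weeks: 6, 13, 20, 27 — the last one ≤ 30 is the 27th.

June 27, 2035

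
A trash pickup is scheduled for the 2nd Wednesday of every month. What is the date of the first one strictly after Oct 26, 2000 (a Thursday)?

Oct 2000 starts on a Sunday; its first Wednesday is the 4th, so the 2nd Wednesday is the 11th — Oct 11, 2000.
That is not after Oct 26, 2000, so look at Nov 2000.
Nov 2000 starts on a Wednesday; its first Wednesday is the 1st, so the 2nd Wednesday is the 8th — Nov 8, 2000.

Nov 8, 2000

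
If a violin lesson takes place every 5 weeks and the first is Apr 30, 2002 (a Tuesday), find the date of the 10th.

The 10th occurrence is 9 intervals after the first: 9 × 35 = 315 days after Apr 30, 2002.
Apr has 30 days — 0 days to the end of Apr leaves 315.
May has 31 days (284 left).
Jun has 30 days (254 left).
Jul has 31 days (223 left).
Aug has 31 days (192 left).
Sep has 30 days (162 left).
Oct has 31 days (131 left).
Nov has 30 days (101 left).
Dec has 31 days (70 left).
Jan has 31 days (39 left).
Feb has 28 days (11 left).
11 days into Mar → Mar 11, 2003.

Mar 11, 2003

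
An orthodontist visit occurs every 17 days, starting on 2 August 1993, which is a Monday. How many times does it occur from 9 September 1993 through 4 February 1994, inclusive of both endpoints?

8

Occurrences land 17·i days after 2 August 1993 for i = 0, 1, 2, …
9 September 1993 is 38 days after the start; 38 ÷ 17 = 2 remainder 4; since the remainder is 4, round up to i = 3. First occurrence in the window: #4 on 22 September 1993 (3×17 = 51 days in).
4 February 1994 is 186 days after the start; 186 ÷ 17 = 10 remainder 16. Last occurrence in the window: #11 on 19 January 1994.
Occurrences #4 through #11: 8 in total.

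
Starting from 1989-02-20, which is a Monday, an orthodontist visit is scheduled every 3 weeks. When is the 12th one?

The 12th occurrence is 11 intervals after the first: 11 × 21 = 231 days after 1989-02-20.
February has 28 days — 8 days to the end of February leaves 223.
March has 31 days (192 left).
April has 30 days (162 left).
May has 31 days (131 left).
June has 30 days (101 left).
July has 31 days (70 left).
August has 31 days (39 left).
September has 30 days (9 left).
9 days into October → 1989-10-09.

1989-10-09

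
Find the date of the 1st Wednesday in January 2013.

January 2013 begins on a Tuesday, so the first Wednesday is January 2 (1 day later).

January 2, 2013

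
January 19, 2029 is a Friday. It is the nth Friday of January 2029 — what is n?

3rd

Day 19 falls in week ⌈19/7⌉ of the month.
Days 1–7 hold the 1st Friday, 8–14 the 2nd, 15–21 the 3rd, 22–28 the 4th, 29–31 the 5th.
19 is in the range for the 3rd.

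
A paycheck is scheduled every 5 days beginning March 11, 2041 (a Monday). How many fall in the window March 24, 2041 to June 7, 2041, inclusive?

Occurrences land 5·i days after March 11, 2041 for i = 0, 1, 2, …
March 24, 2041 is 13 days after the start; 13 ÷ 5 = 2 remainder 3; since the remainder is 3, round up to i = 3. First occurrence in the window: #4 on March 26, 2041 (3×5 = 15 days in).
June 7, 2041 is 88 days after the start; 88 ÷ 5 = 17 remainder 3. Last occurrence in the window: #18 on June 4, 2041.
Occurrences #4 through #18: 15 in total.

15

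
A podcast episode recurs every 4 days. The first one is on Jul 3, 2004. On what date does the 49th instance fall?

The 49th occurrence is 48 intervals after the first: 48 × 4 = 192 days after Jul 3, 2004.
Jul has 31 days — 28 days to the end of Jul leaves 164.
Aug has 31 days (133 left).
Sep has 30 days (103 left).
Oct has 31 days (72 left).
Nov has 30 days (42 left).
Dec has 31 days (11 left).
11 days into Jan → Jan 11, 2005.

Jan 11, 2005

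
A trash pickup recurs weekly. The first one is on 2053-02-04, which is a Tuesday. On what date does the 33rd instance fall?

2053-09-16

The 33rd occurrence is 32 intervals after the first: 32 × 7 = 224 days after 2053-02-04.
February has 28 days — 24 days to the end of February leaves 200.
March has 31 days (169 left).
April has 30 days (139 left).
May has 31 days (108 left).
June has 30 days (78 left).
July has 31 days (47 left).
August has 31 days (16 left).
16 days into September → 2053-09-16.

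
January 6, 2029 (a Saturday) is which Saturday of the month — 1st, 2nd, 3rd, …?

1st

Day 6 falls in week ⌈6/7⌉ of the month.
Days 1–7 hold the 1st Saturday, 8–14 the 2nd, 15–21 the 3rd, 22–28 the 4th, 29–31 the 5th.
6 is in the range for the 1st.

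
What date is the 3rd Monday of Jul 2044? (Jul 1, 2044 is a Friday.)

Jul 2044 begins on a Friday, so the first Monday is Jul 4 (3 days later).
The 3rd Monday is 2 weeks later: 4 + 14 = 18.

Jul 18, 2044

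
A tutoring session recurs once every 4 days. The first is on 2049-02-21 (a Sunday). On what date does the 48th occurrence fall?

The 48th occurrence is 47 intervals after the first: 47 × 4 = 188 days after 2049-02-21.
February has 28 days — 7 days to the end of February leaves 181.
March has 31 days (150 left).
April has 30 days (120 left).
May has 31 days (89 left).
June has 30 days (59 left).
July has 31 days (28 left).
28 days into August → 2049-08-28.

2049-08-28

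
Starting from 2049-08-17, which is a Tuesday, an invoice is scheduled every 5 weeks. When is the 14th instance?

The 14th occurrence is 13 intervals after the first: 13 × 35 = 455 days after 2049-08-17.
August has 31 days — 14 days to the end of August leaves 441.
From end of August to end of 2049 is 122 days (319 left).
January has 31 days (288 left).
February has 28 days (260 left).
March has 31 days (229 left).
April has 30 days (199 left).
May has 31 days (168 left).
June has 30 days (138 left).
July has 31 days (107 left).
August has 31 days (76 left).
September has 30 days (46 left).
October has 31 days (15 left).
15 days into November → 2050-11-15.

2050-11-15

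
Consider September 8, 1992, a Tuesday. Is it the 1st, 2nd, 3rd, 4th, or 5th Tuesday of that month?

2nd

Day 8 falls in week ⌈8/7⌉ of the month.
Days 1–7 hold the 1st Tuesday, 8–14 the 2nd, 15–21 the 3rd, 22–28 the 4th, 29–31 the 5th.
8 is in the range for the 2nd.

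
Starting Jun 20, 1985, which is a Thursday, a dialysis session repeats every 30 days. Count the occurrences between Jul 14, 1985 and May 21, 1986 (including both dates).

Occurrences land 30·i days after Jun 20, 1985 for i = 0, 1, 2, …
Jul 14, 1985 is 24 days after the start; 24 ÷ 30 = 0 remainder 24; since the remainder is 24, round up to i = 1. First occurrence in the window: #2 on Jul 20, 1985 (1×30 = 30 days in).
May 21, 1986 is 335 days after the start; 335 ÷ 30 = 11 remainder 5. Last occurrence in the window: #12 on May 16, 1986.
Occurrences #2 through #12: 11 in total.

11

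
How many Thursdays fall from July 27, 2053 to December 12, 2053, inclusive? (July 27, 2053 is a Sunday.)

July 27, 2053 is a Sunday; the first Thursday on or after it is July 31, 2053 (4 days later).
From July 31, 2053 to December 12, 2053: 0 + 31 + 30 + 31 + 30 + 12 = 134 days (rest of July, August, September, October, November, December).
134 ÷ 7 = 19 full weeks with remainder 1, so 19 more Thursdays after the first → 20.

20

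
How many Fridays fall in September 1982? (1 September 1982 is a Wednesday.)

1 September 1982 is a Wednesday; the first Friday on or after it is 3 September 1982 (2 days later).
From 3 September 1982 to 30 September 1982 is 30 − 3 = 27 days.
27 ÷ 7 = 3 full weeks with remainder 6, so 3 more Fridays after the first → 4.

4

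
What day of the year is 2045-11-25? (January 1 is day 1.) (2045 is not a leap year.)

Days in months before November: 31 + 28 + 31 + 30 + 31 + 30 + 31 + 31 + 30 + 31 = 304.
Plus 25 days into November → day 329.

329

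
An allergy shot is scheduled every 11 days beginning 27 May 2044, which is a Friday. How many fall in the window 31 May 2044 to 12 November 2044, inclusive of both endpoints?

15

Occurrences land 11·i days after 27 May 2044 for i = 0, 1, 2, …
31 May 2044 is 4 days after the start; 4 ÷ 11 = 0 remainder 4; since the remainder is 4, round up to i = 1. First occurrence in the window: #2 on 7 June 2044 (1×11 = 11 days in).
12 November 2044 is 169 days after the start; 169 ÷ 11 = 15 remainder 4. Last occurrence in the window: #16 on 8 November 2044.
Occurrences #2 through #16: 15 in total.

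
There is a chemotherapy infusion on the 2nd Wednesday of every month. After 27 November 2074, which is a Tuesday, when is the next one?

November 2074 starts on a Thursday; its first Wednesday is the 7th, so the 2nd Wednesday is the 14th — 14 November 2074.
That is not after 27 November 2074, so look at December 2074.
December 2074 starts on a Saturday; its first Wednesday is the 5th, so the 2nd Wednesday is the 12th — 12 December 2074.

12 December 2074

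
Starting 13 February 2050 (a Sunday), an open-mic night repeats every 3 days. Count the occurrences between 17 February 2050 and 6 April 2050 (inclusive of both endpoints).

Occurrences land 3·i days after 13 February 2050 for i = 0, 1, 2, …
17 February 2050 is 4 days after the start; 4 ÷ 3 = 1 remainder 1; since the remainder is 1, round up to i = 2. First occurrence in the window: #3 on 19 February 2050 (2×3 = 6 days in).
6 April 2050 is 52 days after the start; 52 ÷ 3 = 17 remainder 1. Last occurrence in the window: #18 on 5 April 2050.
Occurrences #3 through #18: 16 in total.

16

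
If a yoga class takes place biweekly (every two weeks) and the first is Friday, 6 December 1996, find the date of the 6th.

The 6th occurrence is 5 intervals after the first: 5 × 14 = 70 days after 6 December 1996.
December has 31 days — 25 days to the end of December leaves 45.
January has 31 days (14 left).
14 days into February → 14 February 1997.

14 February 1997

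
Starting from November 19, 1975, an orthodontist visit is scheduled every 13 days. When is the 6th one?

The 6th occurrence is 5 intervals after the first: 5 × 13 = 65 days after November 19, 1975.
November has 30 days — 11 days to the end of November leaves 54.
December has 31 days (23 left).
23 days into January → January 23, 1976.

January 23, 1976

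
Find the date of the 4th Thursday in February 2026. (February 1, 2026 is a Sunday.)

26 February 2026

February 2026 begins on a Sunday, so the first Thursday is February 5 (4 days later).
The 4th Thursday is 3 weeks later: 5 + 21 = 26.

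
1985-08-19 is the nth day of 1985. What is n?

Days in months before August: 31 + 28 + 31 + 30 + 31 + 30 + 31 = 212.
Plus 19 days into August → day 231.

231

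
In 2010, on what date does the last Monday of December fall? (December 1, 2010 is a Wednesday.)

December 2010 begins on a Wednesday, so the first Monday is December 6 (5 days later).
December 2010 has 31 days. Adding weeks: 6, 13, 20, 27 — the last one ≤ 31 is the 27th.

27 December 2010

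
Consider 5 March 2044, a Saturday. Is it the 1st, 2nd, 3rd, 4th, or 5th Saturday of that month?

1st

Day 5 falls in week ⌈5/7⌉ of the month.
Days 1–7 hold the 1st Saturday, 8–14 the 2nd, 15–21 the 3rd, 22–28 the 4th, 29–31 the 5th.
5 is in the range for the 1st.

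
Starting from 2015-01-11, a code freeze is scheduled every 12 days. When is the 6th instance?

The 6th occurrence is 5 intervals after the first: 5 × 12 = 60 days after 2015-01-11.
January has 31 days — 20 days to the end of January leaves 40.
February has 28 days (12 left).
12 days into March → 2015-03-12.

2015-03-12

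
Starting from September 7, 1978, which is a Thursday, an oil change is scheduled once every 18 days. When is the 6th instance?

December 6, 1978

The 6th occurrence is 5 intervals after the first: 5 × 18 = 90 days after September 7, 1978.
September has 30 days — 23 days to the end of September leaves 67.
October has 31 days (36 left).
November has 30 days (6 left).
6 days into December → December 6, 1978.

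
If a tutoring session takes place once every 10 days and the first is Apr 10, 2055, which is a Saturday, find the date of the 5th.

The 5th occurrence is 4 intervals after the first: 4 × 10 = 40 days after Apr 10, 2055.
Apr has 30 days — 20 days to the end of Apr leaves 20.
20 days into May → May 20, 2055.

May 20, 2055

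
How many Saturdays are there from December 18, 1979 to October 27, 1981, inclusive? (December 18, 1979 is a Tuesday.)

97

December 18, 1979 is a Tuesday; the first Saturday on or after it is December 22, 1979 (4 days later).
From December 22, 1979 to October 27, 1981: 9 + 366 + 300 = 675 days (rest of 1979, 1980, to October 27, 1981 in 1981).
675 ÷ 7 = 96 full weeks with remainder 3, so 96 more Saturdays after the first → 97.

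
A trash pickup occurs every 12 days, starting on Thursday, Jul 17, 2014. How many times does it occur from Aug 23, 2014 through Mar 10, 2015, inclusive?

16

Occurrences land 12·i days after Jul 17, 2014 for i = 0, 1, 2, …
Aug 23, 2014 is 37 days after the start; 37 ÷ 12 = 3 remainder 1; since the remainder is 1, round up to i = 4. First occurrence in the window: #5 on Sep 3, 2014 (4×12 = 48 days in).
Mar 10, 2015 is 236 days after the start; 236 ÷ 12 = 19 remainder 8. Last occurrence in the window: #20 on Mar 2, 2015.
Occurrences #5 through #20: 16 in total.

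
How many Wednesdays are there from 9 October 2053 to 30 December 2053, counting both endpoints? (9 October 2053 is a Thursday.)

9 October 2053 is a Thursday; the first Wednesday on or after it is 15 October 2053 (6 days later).
From 15 October 2053 to 30 December 2053: 16 + 30 + 30 = 76 days (rest of October, November, December).
76 ÷ 7 = 10 full weeks with remainder 6, so 10 more Wednesdays after the first → 11.

11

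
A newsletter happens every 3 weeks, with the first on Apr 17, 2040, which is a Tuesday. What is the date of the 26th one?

The 26th occurrence is 25 intervals after the first: 25 × 21 = 525 days after Apr 17, 2040.
Apr has 30 days — 13 days to the end of Apr leaves 512.
From end of Apr to end of 2040 is 245 days (267 left).
Jan has 31 days (236 left).
Feb has 28 days (208 left).
Mar has 31 days (177 left).
Apr has 30 days (147 left).
May has 31 days (116 left).
Jun has 30 days (86 left).
Jul has 31 days (55 left).
Aug has 31 days (24 left).
24 days into Sep → Sep 24, 2041.

Sep 24, 2041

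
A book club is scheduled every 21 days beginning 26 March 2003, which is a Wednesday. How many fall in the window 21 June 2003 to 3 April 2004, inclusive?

13

Occurrences land 21·i days after 26 March 2003 for i = 0, 1, 2, …
21 June 2003 is 87 days after the start; 87 ÷ 21 = 4 remainder 3; since the remainder is 3, round up to i = 5. First occurrence in the window: #6 on 9 July 2003 (5×21 = 105 days in).
3 April 2004 is 374 days after the start; 374 ÷ 21 = 17 remainder 17. Last occurrence in the window: #18 on 17 March 2004.
Occurrences #6 through #18: 13 in total.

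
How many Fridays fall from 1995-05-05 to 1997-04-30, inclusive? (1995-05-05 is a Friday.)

104

1995-05-05 is a Friday; the first Friday on or after it is 1995-05-05.
From 1995-05-05 to 1997-04-30: 240 + 366 + 120 = 726 days (rest of 1995, 1996, to 1997-04-30 in 1997).
726 ÷ 7 = 103 full weeks with remainder 5, so 103 more Fridays after the first → 104.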